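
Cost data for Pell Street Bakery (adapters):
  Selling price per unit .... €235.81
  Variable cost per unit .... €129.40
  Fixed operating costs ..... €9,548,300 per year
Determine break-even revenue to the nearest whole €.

€21,159,521

CM per unit = €235.81 − €129.40 = €106.41; CM ratio = €106.41 / €235.81 = 0.4513.
Break-even sales = FC ÷ CM ratio = €9,548,300 × €235.81 / €106.41 = €21,159,521.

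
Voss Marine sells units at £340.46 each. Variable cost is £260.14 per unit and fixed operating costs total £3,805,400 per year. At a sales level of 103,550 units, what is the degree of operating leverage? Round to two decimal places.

Total contribution margin = 103,550 × £80.32 = £8,317,136.00.
EBIT = £8,317,136.00 − £3,805,400 = £4,511,736.00.
DOL = contribution ÷ EBIT = £8,317,136.00 ÷ £4,511,736.00 = 1.8434.

1.84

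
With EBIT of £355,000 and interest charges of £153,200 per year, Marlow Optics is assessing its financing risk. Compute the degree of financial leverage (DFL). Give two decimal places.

1.76

Interest = £153,200.00.
DFL = EBIT ÷ (EBIT − I) = £355,000 ÷ (£355,000 − £153,200.00) = £355,000 ÷ £201,800.00 = 1.7592.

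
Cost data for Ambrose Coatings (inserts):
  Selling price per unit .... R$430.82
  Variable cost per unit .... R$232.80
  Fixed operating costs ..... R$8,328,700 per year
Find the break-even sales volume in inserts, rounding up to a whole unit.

42,060 inserts

Unit CM = price − variable cost = R$430.82 − R$232.80 = R$198.02.
Units to break even: R$8,328,700 ÷ R$198.02 = 42,059.89, rounded up to 42,060.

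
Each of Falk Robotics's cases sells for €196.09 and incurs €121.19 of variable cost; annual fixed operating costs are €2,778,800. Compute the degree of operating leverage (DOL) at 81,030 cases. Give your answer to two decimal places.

1.84

Total contribution margin = 81,030 × €74.90 = €6,069,147.00.
EBIT = €6,069,147.00 − €2,778,800 = €3,290,347.00.
So DOL = total CM / EBIT = €6,069,147.00 / €3,290,347.00 = 1.8445.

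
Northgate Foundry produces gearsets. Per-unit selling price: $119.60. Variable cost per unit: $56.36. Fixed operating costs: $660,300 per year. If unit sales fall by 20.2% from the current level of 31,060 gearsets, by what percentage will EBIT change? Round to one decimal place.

-30.4%

Total contribution margin = 31,060 × $63.24 = $1,964,234.40.
Operating income = contribution − fixed costs = $1,964,234.40 − $660,300 = $1,303,934.40.
Degree of operating leverage = $1,964,234.40 / $1,303,934.40 = 1.5064.
So EBIT moves 1.5064 × (-20.2%) = -30.4%.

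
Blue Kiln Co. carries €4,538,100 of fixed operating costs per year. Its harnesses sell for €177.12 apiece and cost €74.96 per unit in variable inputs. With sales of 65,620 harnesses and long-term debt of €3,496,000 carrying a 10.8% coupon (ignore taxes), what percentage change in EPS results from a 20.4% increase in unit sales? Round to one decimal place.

+76.5%

Total contribution margin = 65,620 × €102.16 = €6,703,739.20.
EBIT = €6,703,739.20 − €4,538,100 = €2,165,639.20.
After interest of €377,568.00, pre-tax earnings = €1,788,071.20.
DCL = total CM / (EBIT − I) = €6,703,739.20 / €1,788,071.20 = 3.7491.
%ΔEPS = DCL × %ΔSales = 3.7491 × +20.4% = +76.5%.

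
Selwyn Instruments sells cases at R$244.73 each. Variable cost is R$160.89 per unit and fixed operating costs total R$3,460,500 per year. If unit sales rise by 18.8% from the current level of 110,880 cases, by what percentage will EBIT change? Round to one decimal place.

At 110,880 units, contribution = 110,880 × R$83.84 = R$9,296,179.20.
EBIT = R$9,296,179.20 − R$3,460,500 = R$5,835,679.20.
So DOL = total CM / EBIT = R$9,296,179.20 / R$5,835,679.20 = 1.5930.
So EBIT moves 1.5930 × (+18.8%) = +29.9%.

+29.9%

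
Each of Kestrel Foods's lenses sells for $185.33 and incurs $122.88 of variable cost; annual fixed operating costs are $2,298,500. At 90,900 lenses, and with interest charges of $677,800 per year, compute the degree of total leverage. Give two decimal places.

At 90,900 units, contribution = 90,900 × $62.45 = $5,676,705.00.
Operating income = contribution − fixed costs = $5,676,705.00 − $2,298,500 = $3,378,205.00. Interest = $677,800.00, so EBIT − I = $2,700,405.00.
DCL = contribution ÷ (EBIT − I) = $5,676,705.00 ÷ $2,700,405.00 = 2.1022.

2.10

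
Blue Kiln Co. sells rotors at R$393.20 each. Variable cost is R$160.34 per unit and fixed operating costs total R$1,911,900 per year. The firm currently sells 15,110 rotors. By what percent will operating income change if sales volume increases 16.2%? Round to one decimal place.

+35.5%

Contribution at this volume is 15,110 × R$232.86 = R$3,518,514.60.
Subtracting fixed costs: EBIT = R$3,518,514.60 − R$1,911,900 = R$1,606,614.60.
So DOL = total CM / EBIT = R$3,518,514.60 / R$1,606,614.60 = 2.1900.
Operating income changes by 2.1900 × +16.2% = +35.5%.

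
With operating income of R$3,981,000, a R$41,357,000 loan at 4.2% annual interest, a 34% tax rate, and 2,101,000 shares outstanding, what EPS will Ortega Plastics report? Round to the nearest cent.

R$0.70

Pre-tax income = R$3,981,000 − R$1,736,994.00 = R$2,244,006.00.
After tax at 34%: net income = R$2,244,006.00 × 0.66 = R$1,481,043.96.
Per share: R$1,481,043.96 / 2,101,000 shares = R$0.70.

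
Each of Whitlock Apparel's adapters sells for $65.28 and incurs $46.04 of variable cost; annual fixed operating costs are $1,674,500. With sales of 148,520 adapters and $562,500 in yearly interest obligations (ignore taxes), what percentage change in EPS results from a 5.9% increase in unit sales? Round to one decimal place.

+27.2%

Contribution at this volume is 148,520 × $19.24 = $2,857,524.80.
Subtracting fixed costs: EBIT = $2,857,524.80 − $1,674,500 = $1,183,024.80.
After interest of $562,500.00, pre-tax earnings = $620,524.80.
Degree of combined leverage = contribution ÷ (EBIT − I) = $2,857,524.80 ÷ $620,524.80 = 4.6050.
EPS therefore changes by 4.6050 × (+5.9%) = +27.2%.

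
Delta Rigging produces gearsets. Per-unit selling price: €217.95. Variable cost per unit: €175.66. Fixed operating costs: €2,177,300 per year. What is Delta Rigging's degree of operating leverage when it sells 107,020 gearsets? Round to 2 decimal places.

Contribution at this volume is 107,020 × €42.29 = €4,525,875.80.
Operating income = contribution − fixed costs = €4,525,875.80 − €2,177,300 = €2,348,575.80.
DOL = contribution ÷ EBIT = €4,525,875.80 ÷ €2,348,575.80 = 1.9271.

1.93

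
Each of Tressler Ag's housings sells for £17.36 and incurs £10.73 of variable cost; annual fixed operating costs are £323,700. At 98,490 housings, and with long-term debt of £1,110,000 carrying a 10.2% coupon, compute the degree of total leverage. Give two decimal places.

At 98,490 units, contribution = 98,490 × £6.63 = £652,988.70.
Operating income = contribution − fixed costs = £652,988.70 − £323,700 = £329,288.70. Interest = £113,220.00, so EBIT − I = £216,068.70.
Degree of total leverage = total CM / (EBIT − interest) = £652,988.70 / £216,068.70 = 3.0221.

3.02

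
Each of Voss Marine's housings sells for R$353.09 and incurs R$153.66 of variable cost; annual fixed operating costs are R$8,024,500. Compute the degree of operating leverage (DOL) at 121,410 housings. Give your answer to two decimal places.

At 121,410 units, contribution = 121,410 × R$199.43 = R$24,212,796.30.
EBIT = R$24,212,796.30 − R$8,024,500 = R$16,188,296.30.
Degree of operating leverage = R$24,212,796.30 / R$16,188,296.30 = 1.4957.

1.50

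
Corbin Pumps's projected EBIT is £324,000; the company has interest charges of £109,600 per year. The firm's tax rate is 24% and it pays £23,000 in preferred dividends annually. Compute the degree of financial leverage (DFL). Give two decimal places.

Annual interest charges come to £109,600.00.
Preferred dividends grossed up pre-tax: £23,000 / (1 − 0.24) = £30,263.16.
DFL = EBIT ÷ [EBIT − I − D_p/(1−t)] = £324,000 ÷ [£324,000 − £109,600.00 − £30,263.16] = £324,000 ÷ £184,136.84 = 1.7596.

1.76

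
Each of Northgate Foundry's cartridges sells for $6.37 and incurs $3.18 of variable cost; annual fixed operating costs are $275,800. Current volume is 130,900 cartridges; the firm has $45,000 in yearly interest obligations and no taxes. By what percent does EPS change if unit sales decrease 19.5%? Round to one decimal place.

-84.1%

At 130,900 units, contribution = 130,900 × $3.19 = $417,571.00.
EBIT = $417,571.00 − $275,800 = $141,771.00.
After interest of $45,000.00, pre-tax earnings = $96,771.00.
DCL = total CM / (EBIT − I) = $417,571.00 / $96,771.00 = 4.3150.
EPS therefore changes by 4.3150 × (-19.5%) = -84.1%.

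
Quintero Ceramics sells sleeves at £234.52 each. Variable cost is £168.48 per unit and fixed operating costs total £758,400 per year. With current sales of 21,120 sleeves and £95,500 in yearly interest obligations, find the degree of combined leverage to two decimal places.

Total contribution margin = 21,120 × £66.04 = £1,394,764.80.
Subtracting fixed costs: EBIT = £1,394,764.80 − £758,400 = £636,364.80. Interest = £95,500.00.
DOL = £1,394,764.80 ÷ £636,364.80 = 2.1918; DFL = £636,364.80 ÷ £540,864.80 = 1.1766.
Combined leverage = 2.1918 × 1.1766 = 2.5789.

2.58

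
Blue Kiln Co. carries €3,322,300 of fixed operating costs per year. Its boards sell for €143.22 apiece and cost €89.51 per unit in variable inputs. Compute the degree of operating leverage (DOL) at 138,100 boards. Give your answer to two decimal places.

Contribution at this volume is 138,100 × €53.71 = €7,417,351.00.
Subtracting fixed costs: EBIT = €7,417,351.00 − €3,322,300 = €4,095,051.00.
Degree of operating leverage = €7,417,351.00 / €4,095,051.00 = 1.8113.

1.81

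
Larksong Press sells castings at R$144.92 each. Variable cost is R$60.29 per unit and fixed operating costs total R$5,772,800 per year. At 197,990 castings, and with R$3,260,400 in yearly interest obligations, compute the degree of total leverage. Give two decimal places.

2.17

Total contribution margin = 197,990 × R$84.63 = R$16,755,893.70.
Subtracting fixed costs: EBIT = R$16,755,893.70 − R$5,772,800 = R$10,983,093.70. Interest = R$3,260,400.00.
DOL = R$16,755,893.70 ÷ R$10,983,093.70 = 1.5256; DFL = R$10,983,093.70 ÷ R$7,722,693.70 = 1.4222.
DCL = DOL × DFL = 1.5256 × 1.4222 = 2.1697.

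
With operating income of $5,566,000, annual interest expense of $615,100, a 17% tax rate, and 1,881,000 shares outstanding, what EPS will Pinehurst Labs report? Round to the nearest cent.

$2.18

Interest = $615,100.00, so EBT = $5,566,000 − $615,100.00 = $4,950,900.00.
Net income = $4,950,900.00 × (1 − 0.17) = $4,109,247.00.
Per share: $4,109,247.00 / 1,881,000 shares = $2.18.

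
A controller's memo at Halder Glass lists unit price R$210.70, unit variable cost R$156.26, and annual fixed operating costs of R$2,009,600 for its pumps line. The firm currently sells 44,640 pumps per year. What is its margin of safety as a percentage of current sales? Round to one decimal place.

Contribution margin per unit = R$210.70 − R$156.26 = R$54.44. Break-even units = R$2,009,600 ÷ R$54.44 = 36,914.03; break-even revenue = 36,914.03 × R$210.70 = R$7,777,786.92.
Current sales = 44,640 × R$210.70 = R$9,405,648.00.
Margin of safety = (R$9,405,648.00 − R$7,777,786.92) ÷ R$9,405,648.00 = 17.3%.

17.3%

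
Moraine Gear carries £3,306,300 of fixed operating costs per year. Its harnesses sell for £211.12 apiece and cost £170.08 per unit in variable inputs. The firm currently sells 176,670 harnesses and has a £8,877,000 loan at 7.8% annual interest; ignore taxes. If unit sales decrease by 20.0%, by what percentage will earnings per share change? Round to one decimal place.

At 176,670 units, contribution = 176,670 × £41.04 = £7,250,536.80.
Subtracting fixed costs: EBIT = £7,250,536.80 − £3,306,300 = £3,944,236.80.
After interest of £692,406.00, pre-tax earnings = £3,251,830.80.
Degree of combined leverage = contribution ÷ (EBIT − I) = £7,250,536.80 ÷ £3,251,830.80 = 2.2297.
EPS therefore changes by 2.2297 × (-20.0%) = -44.6%.

-44.6%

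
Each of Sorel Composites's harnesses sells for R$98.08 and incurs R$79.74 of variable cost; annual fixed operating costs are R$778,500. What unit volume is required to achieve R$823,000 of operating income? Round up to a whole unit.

87,323 harnesses

Unit CM = price − variable cost = R$98.08 − R$79.74 = R$18.34.
Required volume = (fixed costs + target profit) ÷ CM = (R$778,500 + R$823,000) ÷ R$18.34 = 87,322.79, so 87,323 harnesses.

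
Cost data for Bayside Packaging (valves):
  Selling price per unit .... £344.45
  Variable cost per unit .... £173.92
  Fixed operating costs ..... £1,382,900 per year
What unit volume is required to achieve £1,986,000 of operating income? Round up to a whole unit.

Each unit contributes £344.45 − £173.92 = £170.53.
Required volume = (fixed costs + target profit) ÷ CM = (£1,382,900 + £1,986,000) ÷ £170.53 = 19,755.47, so 19,756 valves.

19,756 valves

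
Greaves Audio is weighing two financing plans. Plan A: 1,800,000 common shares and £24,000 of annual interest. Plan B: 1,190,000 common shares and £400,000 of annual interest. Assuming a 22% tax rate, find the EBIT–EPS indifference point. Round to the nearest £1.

£1,133,508

At indifference, (EBIT − 24,000)(1 − t)/1,800,000 = (EBIT − 400,000)(1 − t)/1,190,000.
Cancelling (1 − t) and cross-multiplying: 1,190,000·(EBIT − 24,000) = 1,800,000·(EBIT − 400,000).
Solving, EBIT = (400,000·1,800,000 − 24,000·1,190,000) / (1,800,000 − 1,190,000) = 691,440,000,000 / 610,000 = 1,133,508.20.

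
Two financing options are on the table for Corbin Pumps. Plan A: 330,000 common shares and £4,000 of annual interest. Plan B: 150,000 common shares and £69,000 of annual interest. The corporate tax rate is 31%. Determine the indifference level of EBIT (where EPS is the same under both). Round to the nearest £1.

At indifference, (EBIT − 4,000)(1 − t)/330,000 = (EBIT − 69,000)(1 − t)/150,000.
The (1 − t) factor cancels: (EBIT − 4,000) × 150,000 = (EBIT − 69,000) × 330,000.
Solving, EBIT = (69,000·330,000 − 4,000·150,000) / (330,000 − 150,000) = 22,170,000,000 / 180,000 = 123,166.67.

£123,167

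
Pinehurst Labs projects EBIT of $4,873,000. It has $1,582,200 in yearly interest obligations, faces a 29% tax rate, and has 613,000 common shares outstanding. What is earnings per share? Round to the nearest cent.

Pre-tax income = $4,873,000 − $1,582,200.00 = $3,290,800.00.
Net income = $3,290,800.00 × (1 − 0.29) = $2,336,468.00.
Per share: $2,336,468.00 / 613,000 shares = $3.81.

$3.81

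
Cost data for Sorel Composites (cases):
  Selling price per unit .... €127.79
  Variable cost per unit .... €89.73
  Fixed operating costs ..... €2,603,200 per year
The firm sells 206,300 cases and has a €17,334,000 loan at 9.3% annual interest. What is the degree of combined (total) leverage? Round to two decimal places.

Contribution at this volume is 206,300 × €38.06 = €7,851,778.00.
EBIT = €7,851,778.00 − €2,603,200 = €5,248,578.00. Interest = €1,612,062.00.
DOL = €7,851,778.00 ÷ €5,248,578.00 = 1.4960; DFL = €5,248,578.00 ÷ €3,636,516.00 = 1.4433.
Combined leverage = 1.4960 × 1.4433 = 2.1592.

2.16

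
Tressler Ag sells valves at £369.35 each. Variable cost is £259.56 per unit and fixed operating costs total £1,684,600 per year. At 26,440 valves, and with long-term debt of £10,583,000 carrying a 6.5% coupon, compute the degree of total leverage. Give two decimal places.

5.47

Contribution at this volume is 26,440 × £109.79 = £2,902,847.60.
EBIT = £2,902,847.60 − £1,684,600 = £1,218,247.60. Interest = £687,895.00, so EBIT − I = £530,352.60.
Degree of total leverage = total CM / (EBIT − interest) = £2,902,847.60 / £530,352.60 = 5.4734.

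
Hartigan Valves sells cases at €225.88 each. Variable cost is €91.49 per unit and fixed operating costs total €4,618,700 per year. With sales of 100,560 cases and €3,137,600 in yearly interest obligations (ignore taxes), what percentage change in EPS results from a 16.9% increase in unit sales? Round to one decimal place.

+39.7%

Total contribution margin = 100,560 × €134.39 = €13,514,258.40.
Subtracting fixed costs: EBIT = €13,514,258.40 − €4,618,700 = €8,895,558.40.
After interest of €3,137,600.00, pre-tax earnings = €5,757,958.40.
Degree of combined leverage = contribution ÷ (EBIT − I) = €13,514,258.40 ÷ €5,757,958.40 = 2.3471.
%ΔEPS = DCL × %ΔSales = 2.3471 × +16.9% = +39.7%.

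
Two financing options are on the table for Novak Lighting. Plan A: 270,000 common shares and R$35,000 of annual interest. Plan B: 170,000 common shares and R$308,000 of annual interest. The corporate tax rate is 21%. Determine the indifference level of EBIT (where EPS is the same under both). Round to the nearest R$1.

R$772,100

Set EPS_A = EPS_B: (EBIT − R$35,000)(1 − 0.21) ÷ 270,000 = (EBIT − R$308,000)(1 − 0.21) ÷ 170,000.
The (1 − t) factor cancels: (EBIT − 35,000) × 170,000 = (EBIT − 308,000) × 270,000.
EBIT × (270,000 − 170,000) = 308,000 × 270,000 − 35,000 × 170,000 = 77,210,000,000, so EBIT = 77,210,000,000 ÷ 100,000 = 772,100.00.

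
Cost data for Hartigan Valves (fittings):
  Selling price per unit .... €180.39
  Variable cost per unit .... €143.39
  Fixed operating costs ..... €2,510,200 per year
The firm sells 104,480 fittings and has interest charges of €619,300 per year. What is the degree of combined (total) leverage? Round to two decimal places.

Contribution at this volume is 104,480 × €37.00 = €3,865,760.00.
Subtracting fixed costs: EBIT = €3,865,760.00 − €2,510,200 = €1,355,560.00. Interest = €619,300.00.
DOL = €3,865,760.00 ÷ €1,355,560.00 = 2.8518; DFL = €1,355,560.00 ÷ €736,260.00 = 1.8411.
Combined leverage = 2.8518 × 1.8411 = 5.2504.

5.25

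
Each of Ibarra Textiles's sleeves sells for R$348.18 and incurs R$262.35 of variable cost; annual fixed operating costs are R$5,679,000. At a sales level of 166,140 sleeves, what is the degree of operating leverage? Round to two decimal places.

1.66

Total contribution margin = 166,140 × R$85.83 = R$14,259,796.20.
Operating income = contribution − fixed costs = R$14,259,796.20 − R$5,679,000 = R$8,580,796.20.
Degree of operating leverage = R$14,259,796.20 / R$8,580,796.20 = 1.6618.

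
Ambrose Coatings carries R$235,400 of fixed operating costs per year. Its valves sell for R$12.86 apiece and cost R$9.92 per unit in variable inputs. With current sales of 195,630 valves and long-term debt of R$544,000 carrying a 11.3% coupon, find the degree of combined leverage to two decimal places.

2.07

At 195,630 units, contribution = 195,630 × R$2.94 = R$575,152.20.
Operating income = contribution − fixed costs = R$575,152.20 − R$235,400 = R$339,752.20. Interest = R$61,472.00.
DOL = R$575,152.20 ÷ R$339,752.20 = 1.6929; DFL = R$339,752.20 ÷ R$278,280.20 = 1.2209.
DCL = DOL × DFL = 1.6929 × 1.2209 = 2.0669.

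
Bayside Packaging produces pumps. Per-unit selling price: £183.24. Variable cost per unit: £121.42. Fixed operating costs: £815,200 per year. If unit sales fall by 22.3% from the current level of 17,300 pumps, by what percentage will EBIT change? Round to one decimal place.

-93.8%

Total contribution margin = 17,300 × £61.82 = £1,069,486.00.
Subtracting fixed costs: EBIT = £1,069,486.00 − £815,200 = £254,286.00.
DOL = contribution ÷ EBIT = £1,069,486.00 ÷ £254,286.00 = 4.2058.
Operating income changes by 4.2058 × -22.3% = -93.8%.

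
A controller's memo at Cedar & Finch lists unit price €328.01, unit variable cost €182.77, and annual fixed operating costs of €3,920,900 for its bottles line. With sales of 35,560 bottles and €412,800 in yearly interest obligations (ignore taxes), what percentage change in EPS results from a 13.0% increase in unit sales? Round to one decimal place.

At 35,560 units, contribution = 35,560 × €145.24 = €5,164,734.40.
Subtracting fixed costs: EBIT = €5,164,734.40 − €3,920,900 = €1,243,834.40.
Interest = €412,800.00, so EBIT − I = €831,034.40.
DCL = total CM / (EBIT − I) = €5,164,734.40 / €831,034.40 = 6.2148.
%ΔEPS = DCL × %ΔSales = 6.2148 × +13.0% = +80.8%.

+80.8%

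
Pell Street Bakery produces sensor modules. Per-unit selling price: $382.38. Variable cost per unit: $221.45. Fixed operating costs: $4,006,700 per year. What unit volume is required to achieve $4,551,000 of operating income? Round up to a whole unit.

Each unit contributes $382.38 − $221.45 = $160.93.
Units = (FC + target) / CM = ($4,006,700 + $4,551,000) / $160.93 = 53,176.54, so 53,177 sensor modules.

53,177 sensor modules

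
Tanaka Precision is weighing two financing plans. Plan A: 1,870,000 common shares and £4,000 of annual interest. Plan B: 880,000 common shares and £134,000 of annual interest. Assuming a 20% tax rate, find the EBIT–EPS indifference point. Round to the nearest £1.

£249,556

At indifference, (EBIT − 4,000)(1 − t)/1,870,000 = (EBIT − 134,000)(1 − t)/880,000.
Cancelling (1 − t) and cross-multiplying: 880,000·(EBIT − 4,000) = 1,870,000·(EBIT − 134,000).
EBIT × (1,870,000 − 880,000) = 134,000 × 1,870,000 − 4,000 × 880,000 = 247,060,000,000, so EBIT = 247,060,000,000 ÷ 990,000 = 249,555.56.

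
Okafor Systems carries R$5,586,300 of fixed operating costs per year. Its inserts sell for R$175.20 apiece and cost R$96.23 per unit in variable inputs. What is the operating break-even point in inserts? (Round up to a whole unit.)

70,740 inserts

Contribution margin per unit = R$175.20 − R$96.23 = R$78.97.
Break-even Q = R$5,586,300 / R$78.97 = 70,739.52 → 70,740 inserts.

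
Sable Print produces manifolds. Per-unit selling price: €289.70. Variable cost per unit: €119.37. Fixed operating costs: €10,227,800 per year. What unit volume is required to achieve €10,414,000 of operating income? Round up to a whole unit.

Each unit contributes €289.70 − €119.37 = €170.33.
Required volume = (fixed costs + target profit) ÷ CM = (€10,227,800 + €10,414,000) ÷ €170.33 = 121,187.11, so 121,188 manifolds.

121,188 manifolds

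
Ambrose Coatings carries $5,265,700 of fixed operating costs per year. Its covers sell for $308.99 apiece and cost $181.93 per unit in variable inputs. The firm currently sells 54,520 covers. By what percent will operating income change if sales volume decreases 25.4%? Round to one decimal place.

-105.9%

Contribution at this volume is 54,520 × $127.06 = $6,927,311.20.
Operating income = contribution − fixed costs = $6,927,311.20 − $5,265,700 = $1,661,611.20.
Degree of operating leverage = $6,927,311.20 / $1,661,611.20 = 4.1690.
%ΔEBIT = DOL × %ΔSales = 4.1690 × -25.4% = -105.9%.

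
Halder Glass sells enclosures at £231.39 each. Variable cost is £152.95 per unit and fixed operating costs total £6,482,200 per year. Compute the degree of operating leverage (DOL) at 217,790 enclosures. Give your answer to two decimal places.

Total contribution margin = 217,790 × £78.44 = £17,083,447.60.
EBIT = £17,083,447.60 − £6,482,200 = £10,601,247.60.
Degree of operating leverage = £17,083,447.60 / £10,601,247.60 = 1.6115.

1.61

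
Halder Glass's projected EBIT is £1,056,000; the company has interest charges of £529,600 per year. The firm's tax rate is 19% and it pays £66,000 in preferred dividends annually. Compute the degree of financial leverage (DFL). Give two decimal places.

2.37

Annual interest charges come to £529,600.00.
Pre-tax preferred-dividend burden = £66,000 ÷ (1 − 0.19) = £81,481.48.
DFL = EBIT ÷ [EBIT − I − D_p/(1−t)] = £1,056,000 ÷ [£1,056,000 − £529,600.00 − £81,481.48] = £1,056,000 ÷ £444,918.52 = 2.3735.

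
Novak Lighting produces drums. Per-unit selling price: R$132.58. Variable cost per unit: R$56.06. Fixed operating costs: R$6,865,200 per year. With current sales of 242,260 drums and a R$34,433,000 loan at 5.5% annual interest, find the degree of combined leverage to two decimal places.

Total contribution margin = 242,260 × R$76.52 = R$18,537,735.20.
Subtracting fixed costs: EBIT = R$18,537,735.20 − R$6,865,200 = R$11,672,535.20. Interest = R$1,893,815.00.
DOL = R$18,537,735.20 ÷ R$11,672,535.20 = 1.5881; DFL = R$11,672,535.20 ÷ R$9,778,720.20 = 1.1937.
Combined leverage = 1.5881 × 1.1937 = 1.8957.

1.90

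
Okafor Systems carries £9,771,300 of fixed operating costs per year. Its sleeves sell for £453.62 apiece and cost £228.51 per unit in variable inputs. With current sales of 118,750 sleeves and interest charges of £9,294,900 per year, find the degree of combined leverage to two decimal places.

3.49

Total contribution margin = 118,750 × £225.11 = £26,731,812.50.
Operating income = contribution − fixed costs = £26,731,812.50 − £9,771,300 = £16,960,512.50. Interest = £9,294,900.00, so EBIT − I = £7,665,612.50.
DCL = contribution ÷ (EBIT − I) = £26,731,812.50 ÷ £7,665,612.50 = 3.4872.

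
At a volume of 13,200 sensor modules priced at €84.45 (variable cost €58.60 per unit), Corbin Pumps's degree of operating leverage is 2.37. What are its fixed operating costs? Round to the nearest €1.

€197,245

Contribution at this volume is 13,200 × €25.85 = €341,220.00.
Since DOL = CM ÷ EBIT, EBIT = €341,220.00 ÷ 2.37 = €143,974.68.
Fixed costs = CM − EBIT = €341,220.00 − €143,974.68 = €197,245.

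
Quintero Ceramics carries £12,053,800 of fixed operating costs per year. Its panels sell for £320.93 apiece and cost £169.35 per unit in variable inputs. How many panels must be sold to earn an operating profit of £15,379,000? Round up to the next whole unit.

180,980 panels

Contribution margin per unit = £320.93 − £169.35 = £151.58.
Need Q such that Q × £151.58 − £12,053,800 = £15,379,000, i.e. Q = £27,432,800 / £151.58 = 180,979.02 → 180,980.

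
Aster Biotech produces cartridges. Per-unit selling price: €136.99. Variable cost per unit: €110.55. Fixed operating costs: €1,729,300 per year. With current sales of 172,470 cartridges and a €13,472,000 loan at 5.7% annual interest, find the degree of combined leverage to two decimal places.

Total contribution margin = 172,470 × €26.44 = €4,560,106.80.
Operating income = contribution − fixed costs = €4,560,106.80 − €1,729,300 = €2,830,806.80. Interest = €767,904.00, so EBIT − I = €2,062,902.80.
Degree of total leverage = total CM / (EBIT − interest) = €4,560,106.80 / €2,062,902.80 = 2.2105.

2.21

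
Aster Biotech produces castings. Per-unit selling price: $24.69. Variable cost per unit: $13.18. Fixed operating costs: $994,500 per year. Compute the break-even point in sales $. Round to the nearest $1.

CM per unit = $24.69 − $13.18 = $11.51; CM ratio = $11.51 / $24.69 = 0.4662.
Break-even revenue = fixed costs × price ÷ CM = $994,500 × $24.69 ÷ $11.51 = $2,133,293.

$2,133,293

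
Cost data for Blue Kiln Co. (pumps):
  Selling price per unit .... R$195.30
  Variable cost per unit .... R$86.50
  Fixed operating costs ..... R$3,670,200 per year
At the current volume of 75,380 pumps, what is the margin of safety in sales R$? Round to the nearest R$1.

R$8,133,570

Unit CM = price − variable cost = R$195.30 − R$86.50 = R$108.80. Break-even units = R$3,670,200 ÷ R$108.80 = 33,733.46; break-even revenue = 33,733.46 × R$195.30 = R$6,588,143.93.
Current sales = 75,380 × R$195.30 = R$14,721,714.00.
Margin of safety = R$14,721,714.00 − R$6,588,143.93 = R$8,133,570.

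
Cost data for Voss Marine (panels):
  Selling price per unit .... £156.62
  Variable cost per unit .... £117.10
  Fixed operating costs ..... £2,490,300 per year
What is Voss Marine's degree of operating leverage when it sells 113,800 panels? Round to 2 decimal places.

Total contribution margin = 113,800 × £39.52 = £4,497,376.00.
EBIT = £4,497,376.00 − £2,490,300 = £2,007,076.00.
Degree of operating leverage = £4,497,376.00 / £2,007,076.00 = 2.2408.

2.24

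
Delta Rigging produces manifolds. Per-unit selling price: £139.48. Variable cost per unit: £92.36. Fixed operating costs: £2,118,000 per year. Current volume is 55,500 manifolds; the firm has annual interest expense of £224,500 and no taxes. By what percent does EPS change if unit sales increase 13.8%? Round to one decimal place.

At 55,500 units, contribution = 55,500 × £47.12 = £2,615,160.00.
Operating income = contribution − fixed costs = £2,615,160.00 − £2,118,000 = £497,160.00.
After interest of £224,500.00, pre-tax earnings = £272,660.00.
Degree of combined leverage = contribution ÷ (EBIT − I) = £2,615,160.00 ÷ £272,660.00 = 9.5913.
%ΔEPS = DCL × %ΔSales = 9.5913 × +13.8% = +132.4%.

+132.4%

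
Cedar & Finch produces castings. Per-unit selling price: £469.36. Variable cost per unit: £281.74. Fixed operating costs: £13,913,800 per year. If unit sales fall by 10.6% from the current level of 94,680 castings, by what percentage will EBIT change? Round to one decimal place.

-48.9%

Total contribution margin = 94,680 × £187.62 = £17,763,861.60.
Subtracting fixed costs: EBIT = £17,763,861.60 − £13,913,800 = £3,850,061.60.
Degree of operating leverage = £17,763,861.60 / £3,850,061.60 = 4.6139.
%ΔEBIT = DOL × %ΔSales = 4.6139 × -10.6% = -48.9%.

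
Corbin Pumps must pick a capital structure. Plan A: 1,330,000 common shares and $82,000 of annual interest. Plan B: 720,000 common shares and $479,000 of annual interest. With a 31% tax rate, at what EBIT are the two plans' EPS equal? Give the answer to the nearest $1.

$947,590

Set EPS_A = EPS_B: (EBIT − $82,000)(1 − 0.31) ÷ 1,330,000 = (EBIT − $479,000)(1 − 0.31) ÷ 720,000.
Cancelling (1 − t) and cross-multiplying: 720,000·(EBIT − 82,000) = 1,330,000·(EBIT − 479,000).
Solving, EBIT = (479,000·1,330,000 − 82,000·720,000) / (1,330,000 − 720,000) = 578,030,000,000 / 610,000 = 947,590.16.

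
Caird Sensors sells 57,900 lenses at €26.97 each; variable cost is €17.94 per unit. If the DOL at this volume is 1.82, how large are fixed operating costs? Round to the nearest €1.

Total contribution margin = 57,900 × €9.03 = €522,837.00.
DOL = contribution / EBIT, so EBIT = €522,837.00 / 1.82 = €287,273.08.
Fixed costs = CM − EBIT = €522,837.00 − €287,273.08 = €235,564.

€235,564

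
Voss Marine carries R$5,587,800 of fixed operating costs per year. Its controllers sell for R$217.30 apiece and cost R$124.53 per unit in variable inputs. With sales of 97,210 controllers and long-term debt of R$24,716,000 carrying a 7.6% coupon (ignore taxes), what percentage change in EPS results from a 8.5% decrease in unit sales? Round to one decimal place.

At 97,210 units, contribution = 97,210 × R$92.77 = R$9,018,171.70.
Operating income = contribution − fixed costs = R$9,018,171.70 − R$5,587,800 = R$3,430,371.70.
Interest = R$1,878,416.00, so EBIT − I = R$1,551,955.70.
Degree of combined leverage = contribution ÷ (EBIT − I) = R$9,018,171.70 ÷ R$1,551,955.70 = 5.8108.
%ΔEPS = DCL × %ΔSales = 5.8108 × -8.5% = -49.4%.

-49.4%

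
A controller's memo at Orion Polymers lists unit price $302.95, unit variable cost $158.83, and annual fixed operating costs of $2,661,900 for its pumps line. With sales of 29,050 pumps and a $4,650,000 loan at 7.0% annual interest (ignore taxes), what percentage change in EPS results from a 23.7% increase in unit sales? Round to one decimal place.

At 29,050 units, contribution = 29,050 × $144.12 = $4,186,686.00.
EBIT = $4,186,686.00 − $2,661,900 = $1,524,786.00.
Interest = $325,500.00, so EBIT − I = $1,199,286.00.
Degree of combined leverage = contribution ÷ (EBIT − I) = $4,186,686.00 ÷ $1,199,286.00 = 3.4910.
EPS therefore changes by 3.4910 × (+23.7%) = +82.7%.

+82.7%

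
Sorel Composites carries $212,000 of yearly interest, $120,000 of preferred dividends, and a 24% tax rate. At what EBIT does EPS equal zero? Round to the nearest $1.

$369,895

Grossing the preferred dividend up to pre-tax terms: $120,000 / (1 − 0.24) = $157,894.74.
Financial break-even EBIT = interest + D_p ÷ (1 − t) = $212,000 + $157,894.74 = $369,894.74.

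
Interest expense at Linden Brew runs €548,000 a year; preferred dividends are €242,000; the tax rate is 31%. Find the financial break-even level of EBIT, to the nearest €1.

€898,725

Preferred dividends are paid after tax, so their pre-tax equivalent is €242,000 ÷ (1 − 0.31) = €350,724.64.
EPS = 0 when EBIT covers interest plus the pre-tax preferred burden: €548,000 + €350,724.64 = €898,724.64.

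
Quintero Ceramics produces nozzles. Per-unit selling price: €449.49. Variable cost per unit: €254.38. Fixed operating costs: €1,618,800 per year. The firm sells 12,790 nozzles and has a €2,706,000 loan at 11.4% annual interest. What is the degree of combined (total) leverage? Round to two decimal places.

4.39

At 12,790 units, contribution = 12,790 × €195.11 = €2,495,456.90.
Subtracting fixed costs: EBIT = €2,495,456.90 − €1,618,800 = €876,656.90. Interest = €308,484.00, so EBIT − I = €568,172.90.
DCL = contribution ÷ (EBIT − I) = €2,495,456.90 ÷ €568,172.90 = 4.3921.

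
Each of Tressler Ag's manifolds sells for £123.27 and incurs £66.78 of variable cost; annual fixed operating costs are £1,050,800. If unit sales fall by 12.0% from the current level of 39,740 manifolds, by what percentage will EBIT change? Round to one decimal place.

Contribution at this volume is 39,740 × £56.49 = £2,244,912.60.
Operating income = contribution − fixed costs = £2,244,912.60 − £1,050,800 = £1,194,112.60.
So DOL = total CM / EBIT = £2,244,912.60 / £1,194,112.60 = 1.8800.
%ΔEBIT = DOL × %ΔSales = 1.8800 × -12.0% = -22.6%.

-22.6%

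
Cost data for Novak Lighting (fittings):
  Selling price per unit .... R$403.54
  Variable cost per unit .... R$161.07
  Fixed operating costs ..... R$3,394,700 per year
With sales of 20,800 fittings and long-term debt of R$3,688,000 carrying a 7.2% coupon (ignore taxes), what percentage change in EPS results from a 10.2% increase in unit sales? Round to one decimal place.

At 20,800 units, contribution = 20,800 × R$242.47 = R$5,043,376.00.
Operating income = contribution − fixed costs = R$5,043,376.00 − R$3,394,700 = R$1,648,676.00.
After interest of R$265,536.00, pre-tax earnings = R$1,383,140.00.
Degree of combined leverage = contribution ÷ (EBIT − I) = R$5,043,376.00 ÷ R$1,383,140.00 = 3.6463.
EPS therefore changes by 3.6463 × (+10.2%) = +37.2%.

+37.2%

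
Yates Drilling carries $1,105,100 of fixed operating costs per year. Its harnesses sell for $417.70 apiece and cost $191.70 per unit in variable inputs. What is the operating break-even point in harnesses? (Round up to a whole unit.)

4,890 harnesses

Contribution margin per unit = $417.70 − $191.70 = $226.00.
Break-even volume = fixed costs ÷ CM per unit = $1,105,100 ÷ $226.00 = 4,889.82, so 4,890 harnesses.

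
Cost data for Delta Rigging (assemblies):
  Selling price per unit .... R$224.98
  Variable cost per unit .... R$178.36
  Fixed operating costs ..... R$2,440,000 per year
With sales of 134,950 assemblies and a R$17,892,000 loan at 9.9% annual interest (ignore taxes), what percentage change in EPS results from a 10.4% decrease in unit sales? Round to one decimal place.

Total contribution margin = 134,950 × R$46.62 = R$6,291,369.00.
Subtracting fixed costs: EBIT = R$6,291,369.00 − R$2,440,000 = R$3,851,369.00.
After interest of R$1,771,308.00, pre-tax earnings = R$2,080,061.00.
Degree of combined leverage = contribution ÷ (EBIT − I) = R$6,291,369.00 ÷ R$2,080,061.00 = 3.0246.
EPS therefore changes by 3.0246 × (-10.4%) = -31.5%.

-31.5%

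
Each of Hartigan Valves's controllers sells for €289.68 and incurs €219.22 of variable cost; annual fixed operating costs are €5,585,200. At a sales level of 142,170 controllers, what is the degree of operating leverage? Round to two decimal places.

2.26

At 142,170 units, contribution = 142,170 × €70.46 = €10,017,298.20.
EBIT = €10,017,298.20 − €5,585,200 = €4,432,098.20.
So DOL = total CM / EBIT = €10,017,298.20 / €4,432,098.20 = 2.2602.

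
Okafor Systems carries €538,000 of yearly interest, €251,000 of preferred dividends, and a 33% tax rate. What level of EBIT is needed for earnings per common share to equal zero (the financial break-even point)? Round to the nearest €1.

€912,627

Grossing the preferred dividend up to pre-tax terms: €251,000 / (1 − 0.33) = €374,626.87.
Financial break-even EBIT = interest + D_p ÷ (1 − t) = €538,000 + €374,626.87 = €912,626.87.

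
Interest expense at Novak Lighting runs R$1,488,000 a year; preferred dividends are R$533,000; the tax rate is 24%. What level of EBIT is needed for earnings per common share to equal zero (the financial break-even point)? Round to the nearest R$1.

R$2,189,316

Preferred dividends are paid after tax, so their pre-tax equivalent is R$533,000 ÷ (1 − 0.24) = R$701,315.79.
Financial break-even EBIT = interest + D_p ÷ (1 − t) = R$1,488,000 + R$701,315.79 = R$2,189,315.79.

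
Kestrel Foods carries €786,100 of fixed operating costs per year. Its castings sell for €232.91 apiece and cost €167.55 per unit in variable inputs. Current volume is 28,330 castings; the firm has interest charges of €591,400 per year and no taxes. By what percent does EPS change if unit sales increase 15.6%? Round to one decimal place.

+60.9%

Total contribution margin = 28,330 × €65.36 = €1,851,648.80.
EBIT = €1,851,648.80 − €786,100 = €1,065,548.80.
After interest of €591,400.00, pre-tax earnings = €474,148.80.
DCL = total CM / (EBIT − I) = €1,851,648.80 / €474,148.80 = 3.9052.
%ΔEPS = DCL × %ΔSales = 3.9052 × +15.6% = +60.9%.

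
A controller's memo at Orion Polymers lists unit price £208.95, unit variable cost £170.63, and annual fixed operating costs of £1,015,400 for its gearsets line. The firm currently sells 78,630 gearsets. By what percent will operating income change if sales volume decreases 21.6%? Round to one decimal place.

Total contribution margin = 78,630 × £38.32 = £3,013,101.60.
Subtracting fixed costs: EBIT = £3,013,101.60 − £1,015,400 = £1,997,701.60.
DOL = contribution ÷ EBIT = £3,013,101.60 ÷ £1,997,701.60 = 1.5083.
%ΔEBIT = DOL × %ΔSales = 1.5083 × -21.6% = -32.6%.

-32.6%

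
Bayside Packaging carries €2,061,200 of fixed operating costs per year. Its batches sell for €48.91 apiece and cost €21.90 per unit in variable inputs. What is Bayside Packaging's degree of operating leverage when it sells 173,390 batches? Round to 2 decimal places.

1.79

Contribution at this volume is 173,390 × €27.01 = €4,683,263.90.
Subtracting fixed costs: EBIT = €4,683,263.90 − €2,061,200 = €2,622,063.90.
Degree of operating leverage = €4,683,263.90 / €2,622,063.90 = 1.7861.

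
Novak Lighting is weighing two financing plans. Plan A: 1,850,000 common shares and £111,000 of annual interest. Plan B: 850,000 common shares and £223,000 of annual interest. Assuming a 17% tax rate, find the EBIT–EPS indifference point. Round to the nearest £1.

£318,200

Set EPS_A = EPS_B: (EBIT − £111,000)(1 − 0.17) ÷ 1,850,000 = (EBIT − £223,000)(1 − 0.17) ÷ 850,000.
The (1 − t) factor cancels: (EBIT − 111,000) × 850,000 = (EBIT − 223,000) × 1,850,000.
EBIT × (1,850,000 − 850,000) = 223,000 × 1,850,000 − 111,000 × 850,000 = 318,200,000,000, so EBIT = 318,200,000,000 ÷ 1,000,000 = 318,200.00.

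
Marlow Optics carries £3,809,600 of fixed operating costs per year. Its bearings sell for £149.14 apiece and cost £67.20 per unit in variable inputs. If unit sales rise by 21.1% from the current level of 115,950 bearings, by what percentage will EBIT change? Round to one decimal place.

+35.2%

Contribution at this volume is 115,950 × £81.94 = £9,500,943.00.
EBIT = £9,500,943.00 − £3,809,600 = £5,691,343.00.
So DOL = total CM / EBIT = £9,500,943.00 / £5,691,343.00 = 1.6694.
So EBIT moves 1.6694 × (+21.1%) = +35.2%.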